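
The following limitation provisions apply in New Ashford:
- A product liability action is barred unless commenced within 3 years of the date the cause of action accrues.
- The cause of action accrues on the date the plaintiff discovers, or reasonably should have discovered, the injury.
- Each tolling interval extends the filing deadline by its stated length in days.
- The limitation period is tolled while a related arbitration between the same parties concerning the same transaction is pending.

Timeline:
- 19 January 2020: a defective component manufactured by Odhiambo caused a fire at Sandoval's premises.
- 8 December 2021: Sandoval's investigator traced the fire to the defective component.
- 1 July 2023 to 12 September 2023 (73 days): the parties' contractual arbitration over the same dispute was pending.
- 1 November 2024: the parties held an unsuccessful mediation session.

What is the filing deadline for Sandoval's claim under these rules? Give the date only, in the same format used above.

19 February 2025

The claim did not accrue until Sandoval discovered the injury on 8 December 2021; the 19 January 2020 act date does not start the clock under the stated rule.
Adding the 3 years base period to 8 December 2021 gives a deadline of 8 December 2024, before any tolling.
Because the pending related arbitration ran from 1 July 2023 to 12 September 2023, the deadline is extended by 73 days to 19 February 2025.
None of the other events listed affects the running of the period under the stated rules.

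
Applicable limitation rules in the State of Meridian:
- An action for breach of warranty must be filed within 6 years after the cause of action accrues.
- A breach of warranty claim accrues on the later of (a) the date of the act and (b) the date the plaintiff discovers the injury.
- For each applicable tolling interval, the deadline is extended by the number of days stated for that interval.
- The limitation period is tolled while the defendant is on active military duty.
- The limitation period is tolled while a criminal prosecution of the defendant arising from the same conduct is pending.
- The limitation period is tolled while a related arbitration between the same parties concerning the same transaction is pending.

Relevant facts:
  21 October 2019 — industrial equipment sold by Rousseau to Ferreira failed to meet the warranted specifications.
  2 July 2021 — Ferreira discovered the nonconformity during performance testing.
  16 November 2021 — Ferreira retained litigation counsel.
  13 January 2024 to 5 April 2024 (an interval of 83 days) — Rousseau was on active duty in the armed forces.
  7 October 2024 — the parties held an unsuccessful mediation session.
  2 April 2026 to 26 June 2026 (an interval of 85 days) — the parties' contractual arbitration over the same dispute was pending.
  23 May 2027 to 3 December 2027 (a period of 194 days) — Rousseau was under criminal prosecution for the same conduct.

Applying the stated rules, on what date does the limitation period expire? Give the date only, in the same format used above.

Because discovery on 2 July 2021 post-dates the 21 October 2019 act, accrual under the later-of rule falls on 2 July 2021.
The untolled deadline — 6 years after 2 July 2021 — is 2 July 2027.
Because the defendant's active military service ran from 13 January 2024 to 5 April 2024, the deadline is extended by 83 days to 23 September 2027.
The period was tolled for 85 days by the pending related arbitration (2 April 2026 to 26 June 2026), pushing the deadline to 17 December 2027.
The period was tolled for 194 days by the pending criminal prosecution (23 May 2027 to 3 December 2027), pushing the deadline to 28 June 2028.
Nothing else in the chronology tolls or restarts the period.

28 June 2028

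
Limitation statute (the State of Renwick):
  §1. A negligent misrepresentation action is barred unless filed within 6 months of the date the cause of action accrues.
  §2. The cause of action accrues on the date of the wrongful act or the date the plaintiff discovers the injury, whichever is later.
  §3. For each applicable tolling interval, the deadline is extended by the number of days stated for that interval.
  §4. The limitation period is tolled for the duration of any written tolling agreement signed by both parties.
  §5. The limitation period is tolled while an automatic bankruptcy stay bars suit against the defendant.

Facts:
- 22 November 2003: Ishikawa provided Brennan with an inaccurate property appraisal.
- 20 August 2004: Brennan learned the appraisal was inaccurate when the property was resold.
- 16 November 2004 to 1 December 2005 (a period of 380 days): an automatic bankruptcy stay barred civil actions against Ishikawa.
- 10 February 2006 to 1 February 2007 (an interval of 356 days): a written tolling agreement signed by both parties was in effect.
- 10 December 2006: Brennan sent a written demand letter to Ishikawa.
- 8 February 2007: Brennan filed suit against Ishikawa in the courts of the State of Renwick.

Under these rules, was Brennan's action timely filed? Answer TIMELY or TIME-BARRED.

Because discovery on 20 August 2004 post-dates the 22 November 2003 act, accrual under the later-of rule falls on 20 August 2004.
The untolled deadline — 6 months after 20 August 2004 — is 20 February 2005.
The period was tolled for 380 days by the automatic bankruptcy stay (16 November 2004 to 1 December 2005), pushing the deadline to 7 March 2006.
The written tolling agreement from 10 February 2006 to 1 February 2007 tolled the period for 356 days, extending the deadline to 26 February 2007.
Nothing else in the chronology tolls or restarts the period.
Filing on 8 February 2007 beat the 26 February 2007 deadline — the action is timely.

TIMELY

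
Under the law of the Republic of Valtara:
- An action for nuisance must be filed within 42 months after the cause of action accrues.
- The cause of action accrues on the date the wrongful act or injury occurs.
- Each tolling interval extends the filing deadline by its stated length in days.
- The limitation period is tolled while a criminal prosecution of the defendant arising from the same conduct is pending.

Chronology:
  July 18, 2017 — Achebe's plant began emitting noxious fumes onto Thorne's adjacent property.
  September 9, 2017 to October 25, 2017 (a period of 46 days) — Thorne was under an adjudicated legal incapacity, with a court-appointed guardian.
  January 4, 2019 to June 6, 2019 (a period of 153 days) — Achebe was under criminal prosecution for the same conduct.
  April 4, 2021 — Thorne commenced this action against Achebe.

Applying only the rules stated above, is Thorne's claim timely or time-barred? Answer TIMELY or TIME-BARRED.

The cause of action accrued on July 18, 2017, the date of the act.
42 months from July 18, 2017 is January 18, 2021.
The pending criminal prosecution from January 4, 2019 to June 6, 2019 tolled the period for 153 days, extending the deadline to June 20, 2021.
No stated provision tolls the period for the plaintiff's incapacity, so the interval from September 9, 2017 to October 25, 2017 has no effect on the deadline.
Filing on April 4, 2021 beat the June 20, 2021 deadline — the action is timely.

TIMELY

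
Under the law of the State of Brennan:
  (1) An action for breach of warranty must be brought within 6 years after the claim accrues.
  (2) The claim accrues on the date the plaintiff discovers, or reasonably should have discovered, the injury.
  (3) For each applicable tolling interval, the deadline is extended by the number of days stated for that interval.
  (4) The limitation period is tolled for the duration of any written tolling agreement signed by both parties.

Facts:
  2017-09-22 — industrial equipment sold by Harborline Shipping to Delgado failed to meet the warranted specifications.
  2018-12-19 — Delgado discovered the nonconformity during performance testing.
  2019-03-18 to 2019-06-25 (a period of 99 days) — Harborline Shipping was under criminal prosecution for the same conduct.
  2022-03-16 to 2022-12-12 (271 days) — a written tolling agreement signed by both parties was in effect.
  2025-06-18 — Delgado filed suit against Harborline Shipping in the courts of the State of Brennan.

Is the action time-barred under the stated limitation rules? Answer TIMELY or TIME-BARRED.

The claim did not accrue until Delgado discovered the injury on 2018-12-19; the 2017-09-22 act date does not start the clock under the stated rule.
The untolled deadline — 6 years after 2018-12-19 — is 2024-12-19.
Because the written tolling agreement ran from 2022-03-16 to 2022-12-12, the deadline is extended by 271 days to 2025-09-16.
The pending criminal prosecution from 2019-03-18 to 2019-06-25 does not toll the period, because no stated rule makes a criminal prosecution a tolling event.
The 2025-06-18 filing precedes the 2025-09-16 deadline; the claim is timely.

TIMELY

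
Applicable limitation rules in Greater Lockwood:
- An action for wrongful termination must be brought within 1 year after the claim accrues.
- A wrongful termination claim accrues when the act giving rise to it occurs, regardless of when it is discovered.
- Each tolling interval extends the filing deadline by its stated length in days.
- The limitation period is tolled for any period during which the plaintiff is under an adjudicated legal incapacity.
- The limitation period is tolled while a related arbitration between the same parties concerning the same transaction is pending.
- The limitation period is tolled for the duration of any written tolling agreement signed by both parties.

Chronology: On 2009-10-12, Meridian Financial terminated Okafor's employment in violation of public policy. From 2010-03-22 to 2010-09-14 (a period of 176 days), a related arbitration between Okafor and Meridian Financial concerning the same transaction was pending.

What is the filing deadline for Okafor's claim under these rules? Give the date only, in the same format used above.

2011-04-06

The claim accrued on 2009-10-12, when the wrongful act occurred.
Adding the 1 year base period to 2009-10-12 gives a deadline of 2010-10-12, before any tolling.
Because the pending related arbitration ran from 2010-03-22 to 2010-09-14, the deadline is extended by 176 days to 2011-04-06.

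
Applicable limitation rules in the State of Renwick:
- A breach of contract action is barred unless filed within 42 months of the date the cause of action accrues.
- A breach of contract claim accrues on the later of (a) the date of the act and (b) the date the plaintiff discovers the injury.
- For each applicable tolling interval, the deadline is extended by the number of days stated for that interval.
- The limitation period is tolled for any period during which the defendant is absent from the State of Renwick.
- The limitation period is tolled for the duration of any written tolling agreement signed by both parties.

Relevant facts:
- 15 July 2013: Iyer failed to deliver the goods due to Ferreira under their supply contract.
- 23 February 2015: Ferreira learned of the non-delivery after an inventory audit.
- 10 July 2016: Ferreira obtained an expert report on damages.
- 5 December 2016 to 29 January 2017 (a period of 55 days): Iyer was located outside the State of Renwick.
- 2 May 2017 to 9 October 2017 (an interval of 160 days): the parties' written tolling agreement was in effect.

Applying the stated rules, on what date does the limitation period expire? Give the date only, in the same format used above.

26 March 2019

Taking the later of the act (15 July 2013) and discovery (23 February 2015), the claim accrued on 23 February 2015.
42 months from 23 February 2015 is 23 August 2018.
The period was tolled for 55 days by the defendant's absence from the jurisdiction (5 December 2016 to 29 January 2017), pushing the deadline to 17 October 2018.
The period was tolled for 160 days by the written tolling agreement (2 May 2017 to 9 October 2017), pushing the deadline to 26 March 2019.
None of the other events listed affects the running of the period under the stated rules.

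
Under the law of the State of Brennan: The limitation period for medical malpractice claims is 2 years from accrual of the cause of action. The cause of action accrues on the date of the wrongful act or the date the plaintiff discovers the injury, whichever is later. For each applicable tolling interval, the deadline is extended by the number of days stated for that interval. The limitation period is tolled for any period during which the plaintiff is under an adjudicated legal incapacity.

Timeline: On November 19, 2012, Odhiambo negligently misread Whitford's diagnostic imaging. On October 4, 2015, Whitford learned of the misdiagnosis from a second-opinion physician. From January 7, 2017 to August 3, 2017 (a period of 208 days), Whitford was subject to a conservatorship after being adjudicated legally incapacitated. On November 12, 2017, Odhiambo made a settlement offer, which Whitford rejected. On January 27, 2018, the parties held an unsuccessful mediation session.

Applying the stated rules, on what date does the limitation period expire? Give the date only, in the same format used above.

The claim accrued on October 4, 2015 — the later of the November 19, 2012 act and the October 4, 2015 discovery.
The untolled deadline — 2 years after October 4, 2015 — is October 4, 2017.
Because the plaintiff's legal incapacity ran from January 7, 2017 to August 3, 2017, the deadline is extended by 208 days to April 30, 2018.
The other events in the timeline have no effect on the limitation period under the stated rules.

April 30, 2018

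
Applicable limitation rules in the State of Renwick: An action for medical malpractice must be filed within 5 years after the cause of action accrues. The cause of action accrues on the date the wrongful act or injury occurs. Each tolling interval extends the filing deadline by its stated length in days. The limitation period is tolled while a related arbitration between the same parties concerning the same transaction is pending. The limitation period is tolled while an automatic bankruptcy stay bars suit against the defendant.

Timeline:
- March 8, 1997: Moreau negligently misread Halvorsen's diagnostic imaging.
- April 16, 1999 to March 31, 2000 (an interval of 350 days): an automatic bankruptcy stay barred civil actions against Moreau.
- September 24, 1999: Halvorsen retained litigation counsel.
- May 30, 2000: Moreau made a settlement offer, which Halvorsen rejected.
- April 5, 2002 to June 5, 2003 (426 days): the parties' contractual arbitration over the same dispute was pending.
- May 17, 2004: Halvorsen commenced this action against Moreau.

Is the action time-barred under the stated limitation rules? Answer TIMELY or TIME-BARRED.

The claim accrued on March 8, 1997, when the wrongful act occurred.
Adding the 5 years base period to March 8, 1997 gives a deadline of March 8, 2002, before any tolling.
Because the automatic bankruptcy stay ran from April 16, 1999 to March 31, 2000, the deadline is extended by 350 days to February 21, 2003.
Because the pending related arbitration ran from April 5, 2002 to June 5, 2003, the deadline is extended by 426 days to April 22, 2004.
None of the other events listed affects the running of the period under the stated rules.
The May 17, 2004 filing falls after the April 22, 2004 deadline; the claim is time-barred.

TIME-BARRED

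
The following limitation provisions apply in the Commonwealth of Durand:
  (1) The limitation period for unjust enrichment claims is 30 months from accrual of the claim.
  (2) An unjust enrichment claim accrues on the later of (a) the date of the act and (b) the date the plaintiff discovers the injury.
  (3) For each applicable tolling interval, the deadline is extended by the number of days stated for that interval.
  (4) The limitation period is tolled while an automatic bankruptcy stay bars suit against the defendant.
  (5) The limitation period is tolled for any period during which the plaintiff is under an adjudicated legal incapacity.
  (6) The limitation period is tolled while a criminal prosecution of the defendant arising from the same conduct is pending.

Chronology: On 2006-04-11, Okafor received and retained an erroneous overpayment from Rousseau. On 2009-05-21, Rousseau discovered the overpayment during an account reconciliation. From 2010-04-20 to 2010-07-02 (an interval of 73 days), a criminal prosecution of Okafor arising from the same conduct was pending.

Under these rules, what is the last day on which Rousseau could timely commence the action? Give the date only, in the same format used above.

Taking the later of the act (2006-04-11) and discovery (2009-05-21), the claim accrued on 2009-05-21.
30 months from 2009-05-21 is 2011-11-21.
The period was tolled for 73 days by the pending criminal prosecution (2010-04-20 to 2010-07-02), pushing the deadline to 2012-02-02.

2012-02-02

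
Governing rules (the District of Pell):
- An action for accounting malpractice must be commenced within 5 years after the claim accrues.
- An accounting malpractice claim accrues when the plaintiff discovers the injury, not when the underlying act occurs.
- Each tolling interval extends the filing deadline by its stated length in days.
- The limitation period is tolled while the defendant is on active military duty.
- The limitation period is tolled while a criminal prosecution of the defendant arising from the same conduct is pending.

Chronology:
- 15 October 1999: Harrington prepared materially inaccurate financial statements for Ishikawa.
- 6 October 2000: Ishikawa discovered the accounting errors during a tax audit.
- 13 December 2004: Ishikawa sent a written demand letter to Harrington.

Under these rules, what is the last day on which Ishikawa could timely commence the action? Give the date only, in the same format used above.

Accrual is tied to discovery, so the period began on 6 October 2000 rather than on 15 October 1999 when the act occurred.
5 years from 6 October 2000 is 6 October 2005.
None of the other events listed affects the running of the period under the stated rules.

6 October 2005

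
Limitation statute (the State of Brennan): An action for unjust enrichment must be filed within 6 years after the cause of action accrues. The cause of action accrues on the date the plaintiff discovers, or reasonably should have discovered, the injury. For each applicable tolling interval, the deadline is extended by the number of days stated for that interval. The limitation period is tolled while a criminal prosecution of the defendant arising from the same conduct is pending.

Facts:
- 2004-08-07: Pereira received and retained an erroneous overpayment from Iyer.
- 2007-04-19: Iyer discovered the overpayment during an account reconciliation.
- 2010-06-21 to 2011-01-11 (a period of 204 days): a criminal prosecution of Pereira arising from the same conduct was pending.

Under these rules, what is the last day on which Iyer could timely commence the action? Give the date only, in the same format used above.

Accrual is tied to discovery, so the period began on 2007-04-19 rather than on 2004-08-07 when the act occurred.
6 years from 2007-04-19 is 2013-04-19.
The pending criminal prosecution from 2010-06-21 to 2011-01-11 tolled the period for 204 days, extending the deadline to 2013-11-09.

2013-11-09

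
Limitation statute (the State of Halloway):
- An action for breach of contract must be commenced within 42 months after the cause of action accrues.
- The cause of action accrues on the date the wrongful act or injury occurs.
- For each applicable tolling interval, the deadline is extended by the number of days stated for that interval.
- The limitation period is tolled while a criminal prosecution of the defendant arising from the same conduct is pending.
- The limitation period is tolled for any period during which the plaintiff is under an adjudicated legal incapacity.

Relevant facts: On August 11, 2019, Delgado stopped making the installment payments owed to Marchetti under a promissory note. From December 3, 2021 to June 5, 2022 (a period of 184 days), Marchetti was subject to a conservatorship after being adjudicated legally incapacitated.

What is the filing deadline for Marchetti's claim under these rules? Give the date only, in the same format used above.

The claim accrued on August 11, 2019, when the wrongful act occurred.
Adding the 42 months base period to August 11, 2019 gives a deadline of February 11, 2023, before any tolling.
The period was tolled for 184 days by the plaintiff's legal incapacity (December 3, 2021 to June 5, 2022), pushing the deadline to August 14, 2023.

August 14, 2023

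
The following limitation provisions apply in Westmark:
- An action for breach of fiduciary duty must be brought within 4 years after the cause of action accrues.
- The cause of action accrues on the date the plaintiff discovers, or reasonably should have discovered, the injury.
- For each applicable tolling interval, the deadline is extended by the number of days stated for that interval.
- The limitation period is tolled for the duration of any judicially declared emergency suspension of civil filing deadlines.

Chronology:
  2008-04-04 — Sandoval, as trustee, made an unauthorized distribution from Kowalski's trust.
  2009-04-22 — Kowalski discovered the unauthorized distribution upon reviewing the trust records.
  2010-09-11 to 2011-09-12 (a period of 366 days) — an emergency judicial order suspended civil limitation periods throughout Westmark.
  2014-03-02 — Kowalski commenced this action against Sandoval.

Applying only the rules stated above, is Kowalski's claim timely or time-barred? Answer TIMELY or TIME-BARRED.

Under the discovery rule, the claim accrued on 2009-04-22, when Kowalski discovered the injury — not on the 2008-04-04 date of the underlying act.
4 years from 2009-04-22 is 2013-04-22.
The emergency suspension of filing deadlines from 2010-09-11 to 2011-09-12 tolled the period for 366 days, extending the deadline to 2014-04-23.
Filing on 2014-03-02 beat the 2014-04-23 deadline — the action is timely.

TIMELY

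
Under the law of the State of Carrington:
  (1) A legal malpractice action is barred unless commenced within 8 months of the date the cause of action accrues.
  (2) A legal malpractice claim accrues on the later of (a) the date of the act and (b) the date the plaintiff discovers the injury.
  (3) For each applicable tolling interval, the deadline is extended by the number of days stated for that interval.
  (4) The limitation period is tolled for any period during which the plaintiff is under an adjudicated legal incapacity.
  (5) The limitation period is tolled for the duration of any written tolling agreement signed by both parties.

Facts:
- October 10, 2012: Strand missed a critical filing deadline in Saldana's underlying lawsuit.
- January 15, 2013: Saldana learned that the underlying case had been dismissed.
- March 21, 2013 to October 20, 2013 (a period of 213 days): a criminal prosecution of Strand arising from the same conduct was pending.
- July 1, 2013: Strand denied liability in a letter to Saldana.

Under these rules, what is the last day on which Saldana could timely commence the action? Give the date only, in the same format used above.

September 15, 2013

The claim accrued on January 15, 2013 — the later of the October 10, 2012 act and the January 15, 2013 discovery.
8 months from January 15, 2013 is September 15, 2013.
No stated provision tolls the period for a criminal prosecution, so the interval from March 21, 2013 to October 20, 2013 has no effect on the deadline.
Nothing else in the chronology tolls or restarts the period.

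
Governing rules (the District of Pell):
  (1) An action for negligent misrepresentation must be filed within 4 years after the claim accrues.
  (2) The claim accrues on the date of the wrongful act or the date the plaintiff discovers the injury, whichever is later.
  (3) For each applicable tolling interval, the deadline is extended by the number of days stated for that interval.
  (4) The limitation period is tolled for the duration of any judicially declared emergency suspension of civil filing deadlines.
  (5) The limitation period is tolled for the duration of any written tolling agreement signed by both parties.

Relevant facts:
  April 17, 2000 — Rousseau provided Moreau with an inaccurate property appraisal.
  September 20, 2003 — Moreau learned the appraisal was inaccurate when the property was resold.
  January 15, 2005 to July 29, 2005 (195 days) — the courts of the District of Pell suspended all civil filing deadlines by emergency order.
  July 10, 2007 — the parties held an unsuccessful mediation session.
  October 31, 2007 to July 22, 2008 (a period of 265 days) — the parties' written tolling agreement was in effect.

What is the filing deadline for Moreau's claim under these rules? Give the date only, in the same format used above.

The claim accrued on September 20, 2003 — the later of the April 17, 2000 act and the September 20, 2003 discovery.
4 years from September 20, 2003 is September 20, 2007.
Because the emergency suspension of filing deadlines ran from January 15, 2005 to July 29, 2005, the deadline is extended by 195 days to April 2, 2008.
Because the written tolling agreement ran from October 31, 2007 to July 22, 2008, the deadline is extended by 265 days to December 23, 2008.
The other events in the timeline have no effect on the limitation period under the stated rules.

December 23, 2008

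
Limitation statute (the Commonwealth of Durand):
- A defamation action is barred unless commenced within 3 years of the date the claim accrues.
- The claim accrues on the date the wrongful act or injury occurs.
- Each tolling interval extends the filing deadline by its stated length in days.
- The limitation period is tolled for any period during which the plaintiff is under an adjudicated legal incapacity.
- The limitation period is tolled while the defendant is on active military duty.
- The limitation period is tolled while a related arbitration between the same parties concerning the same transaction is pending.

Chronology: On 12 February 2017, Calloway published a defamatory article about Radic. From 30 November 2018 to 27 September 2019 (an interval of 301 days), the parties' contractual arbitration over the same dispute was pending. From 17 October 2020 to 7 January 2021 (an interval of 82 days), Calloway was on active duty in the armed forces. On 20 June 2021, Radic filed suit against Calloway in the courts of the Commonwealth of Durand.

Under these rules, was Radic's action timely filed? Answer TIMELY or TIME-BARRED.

TIME-BARRED

The claim accrued on 12 February 2017, the date of the act.
The untolled deadline — 3 years after 12 February 2017 — is 12 February 2020.
Because the pending related arbitration ran from 30 November 2018 to 27 September 2019, the deadline is extended by 301 days to 9 December 2020.
The defendant's active military service from 17 October 2020 to 7 January 2021 tolled the period for 82 days, extending the deadline to 1 March 2021.
Filing on 20 June 2021 missed the 1 March 2021 deadline — the action is time-barred.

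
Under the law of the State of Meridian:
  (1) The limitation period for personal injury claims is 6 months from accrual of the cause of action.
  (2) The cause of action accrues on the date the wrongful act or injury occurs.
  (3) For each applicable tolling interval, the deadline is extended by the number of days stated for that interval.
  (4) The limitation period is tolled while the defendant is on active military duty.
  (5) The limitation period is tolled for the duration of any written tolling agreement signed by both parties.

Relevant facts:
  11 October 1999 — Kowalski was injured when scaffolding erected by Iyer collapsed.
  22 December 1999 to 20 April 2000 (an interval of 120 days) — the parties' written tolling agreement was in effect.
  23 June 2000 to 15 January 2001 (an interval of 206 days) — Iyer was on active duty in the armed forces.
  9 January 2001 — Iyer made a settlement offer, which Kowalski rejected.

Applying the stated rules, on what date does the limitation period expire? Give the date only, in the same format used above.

3 March 2001

The claim accrued on 11 October 1999, when the wrongful act occurred.
Adding the 6 months base period to 11 October 1999 gives a deadline of 11 April 2000, before any tolling.
The period was tolled for 120 days by the written tolling agreement (22 December 1999 to 20 April 2000), pushing the deadline to 9 August 2000.
The period was tolled for 206 days by the defendant's active military service (23 June 2000 to 15 January 2001), pushing the deadline to 3 March 2001.
None of the other events listed affects the running of the period under the stated rules.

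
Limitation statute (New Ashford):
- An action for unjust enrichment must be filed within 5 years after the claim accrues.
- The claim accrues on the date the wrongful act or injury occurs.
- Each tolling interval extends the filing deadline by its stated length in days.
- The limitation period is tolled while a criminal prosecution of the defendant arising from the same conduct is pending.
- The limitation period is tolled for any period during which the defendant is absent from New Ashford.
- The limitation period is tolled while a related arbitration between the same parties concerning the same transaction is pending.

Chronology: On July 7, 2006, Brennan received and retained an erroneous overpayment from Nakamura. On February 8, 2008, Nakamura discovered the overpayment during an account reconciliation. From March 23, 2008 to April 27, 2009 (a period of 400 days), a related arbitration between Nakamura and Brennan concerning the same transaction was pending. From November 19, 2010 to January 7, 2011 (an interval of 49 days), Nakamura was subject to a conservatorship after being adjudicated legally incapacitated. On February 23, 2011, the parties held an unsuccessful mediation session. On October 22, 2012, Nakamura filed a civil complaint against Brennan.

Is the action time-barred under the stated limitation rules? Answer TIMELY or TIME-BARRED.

TIME-BARRED

Because the rule ties accrual to occurrence, the claim accrued on July 7, 2006, not on the February 8, 2008 discovery date.
The untolled deadline — 5 years after July 7, 2006 — is July 7, 2011.
The period was tolled for 400 days by the pending related arbitration (March 23, 2008 to April 27, 2009), pushing the deadline to August 10, 2012.
Although the plaintiff's incapacity ran from November 19, 2010 to January 7, 2011, the stated rules do not make that a tolling event, so it is disregarded.
The other events in the timeline have no effect on the limitation period under the stated rules.
Filing on October 22, 2012 missed the August 10, 2012 deadline — the action is time-barred.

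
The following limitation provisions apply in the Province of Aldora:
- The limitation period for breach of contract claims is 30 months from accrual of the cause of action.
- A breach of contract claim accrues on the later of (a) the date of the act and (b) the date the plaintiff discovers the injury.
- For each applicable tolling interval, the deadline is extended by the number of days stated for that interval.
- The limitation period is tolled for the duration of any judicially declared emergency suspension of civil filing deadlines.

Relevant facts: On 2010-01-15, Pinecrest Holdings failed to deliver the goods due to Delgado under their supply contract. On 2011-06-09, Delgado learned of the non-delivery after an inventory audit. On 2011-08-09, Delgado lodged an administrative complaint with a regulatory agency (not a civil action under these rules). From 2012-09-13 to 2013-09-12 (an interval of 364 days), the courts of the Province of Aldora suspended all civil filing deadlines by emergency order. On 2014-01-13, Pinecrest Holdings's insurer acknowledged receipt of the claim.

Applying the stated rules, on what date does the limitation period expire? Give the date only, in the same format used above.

Because discovery on 2011-06-09 post-dates the 2010-01-15 act, accrual under the later-of rule falls on 2011-06-09.
Adding the 30 months base period to 2011-06-09 gives a deadline of 2013-12-09, before any tolling.
The period was tolled for 364 days by the emergency suspension of filing deadlines (2012-09-13 to 2013-09-12), pushing the deadline to 2014-12-08.
The other events in the timeline have no effect on the limitation period under the stated rules.

2014-12-08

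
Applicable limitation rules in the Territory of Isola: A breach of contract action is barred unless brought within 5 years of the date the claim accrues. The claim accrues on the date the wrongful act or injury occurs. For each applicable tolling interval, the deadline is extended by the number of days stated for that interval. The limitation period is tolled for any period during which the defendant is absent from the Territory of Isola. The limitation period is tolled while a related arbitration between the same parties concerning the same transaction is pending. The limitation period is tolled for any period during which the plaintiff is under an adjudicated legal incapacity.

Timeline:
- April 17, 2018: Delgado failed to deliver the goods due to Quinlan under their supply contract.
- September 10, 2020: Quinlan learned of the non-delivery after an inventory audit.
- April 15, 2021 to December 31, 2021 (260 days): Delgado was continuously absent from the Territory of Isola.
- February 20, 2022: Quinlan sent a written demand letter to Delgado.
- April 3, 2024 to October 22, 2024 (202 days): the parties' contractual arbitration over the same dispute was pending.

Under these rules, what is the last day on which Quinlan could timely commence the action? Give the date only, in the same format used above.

Because the rule ties accrual to occurrence, the claim accrued on April 17, 2018, not on the September 10, 2020 discovery date.
The untolled deadline — 5 years after April 17, 2018 — is April 17, 2023.
The period was tolled for 260 days by the defendant's absence from the jurisdiction (April 15, 2021 to December 31, 2021), pushing the deadline to January 2, 2024.
The pending related arbitration starting April 3, 2024 came too late — the period had run on January 2, 2024 — and so does not extend the deadline.
Nothing else in the chronology tolls or restarts the period.

January 2, 2024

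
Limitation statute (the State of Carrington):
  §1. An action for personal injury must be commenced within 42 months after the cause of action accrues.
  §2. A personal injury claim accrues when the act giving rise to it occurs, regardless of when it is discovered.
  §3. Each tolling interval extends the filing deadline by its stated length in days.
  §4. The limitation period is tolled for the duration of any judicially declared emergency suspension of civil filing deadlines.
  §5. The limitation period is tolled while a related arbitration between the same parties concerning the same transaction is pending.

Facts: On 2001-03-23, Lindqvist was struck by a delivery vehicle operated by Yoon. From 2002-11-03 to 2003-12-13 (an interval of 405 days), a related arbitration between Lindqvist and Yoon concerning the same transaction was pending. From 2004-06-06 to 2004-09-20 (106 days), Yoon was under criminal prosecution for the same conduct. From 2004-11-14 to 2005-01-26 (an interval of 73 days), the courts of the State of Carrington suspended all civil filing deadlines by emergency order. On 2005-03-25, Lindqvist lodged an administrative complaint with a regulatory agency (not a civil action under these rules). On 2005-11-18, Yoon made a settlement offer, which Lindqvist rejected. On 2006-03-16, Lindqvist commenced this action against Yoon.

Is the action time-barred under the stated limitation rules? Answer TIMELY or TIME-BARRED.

The claim accrued on 2001-03-23, when the wrongful act occurred.
42 months from 2001-03-23 is 2004-09-23.
The period was tolled for 405 days by the pending related arbitration (2002-11-03 to 2003-12-13), pushing the deadline to 2005-11-02.
Because the emergency suspension of filing deadlines ran from 2004-11-14 to 2005-01-26, the deadline is extended by 73 days to 2006-01-14.
The pending criminal prosecution from 2004-06-06 to 2004-09-20 does not toll the period, because no stated rule makes a criminal prosecution a tolling event.
Nothing else in the chronology tolls or restarts the period.
Filing on 2006-03-16 missed the 2006-01-14 deadline — the action is time-barred.

TIME-BARRED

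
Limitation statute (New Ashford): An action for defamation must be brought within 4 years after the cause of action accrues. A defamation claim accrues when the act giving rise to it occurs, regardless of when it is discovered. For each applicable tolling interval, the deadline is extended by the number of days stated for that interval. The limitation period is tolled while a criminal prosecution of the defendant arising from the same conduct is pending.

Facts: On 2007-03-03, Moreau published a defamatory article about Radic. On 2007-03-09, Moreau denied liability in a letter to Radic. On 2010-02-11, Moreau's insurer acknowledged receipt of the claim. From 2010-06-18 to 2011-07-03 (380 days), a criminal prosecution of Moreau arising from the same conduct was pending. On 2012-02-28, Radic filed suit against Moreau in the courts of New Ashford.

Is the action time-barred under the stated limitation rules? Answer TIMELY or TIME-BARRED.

TIMELY

The cause of action accrued on 2007-03-03, the date of the act.
Adding the 4 years base period to 2007-03-03 gives a deadline of 2011-03-03, before any tolling.
Because the pending criminal prosecution ran from 2010-06-18 to 2011-07-03, the deadline is extended by 380 days to 2012-03-17.
None of the other events listed affects the running of the period under the stated rules.
The 2012-02-28 filing precedes the 2012-03-17 deadline; the claim is timely.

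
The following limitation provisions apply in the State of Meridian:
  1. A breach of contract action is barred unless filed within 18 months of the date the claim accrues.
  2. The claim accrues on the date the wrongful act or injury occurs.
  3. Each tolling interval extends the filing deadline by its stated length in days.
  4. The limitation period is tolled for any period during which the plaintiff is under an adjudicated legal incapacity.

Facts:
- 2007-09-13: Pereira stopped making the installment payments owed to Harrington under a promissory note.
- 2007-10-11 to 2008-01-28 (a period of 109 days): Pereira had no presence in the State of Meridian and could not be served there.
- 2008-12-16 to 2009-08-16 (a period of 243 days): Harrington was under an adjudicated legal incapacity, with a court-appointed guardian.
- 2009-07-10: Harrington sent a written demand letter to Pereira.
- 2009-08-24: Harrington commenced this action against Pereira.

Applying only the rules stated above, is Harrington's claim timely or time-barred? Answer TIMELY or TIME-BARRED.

The claim accrued on 2007-09-13, when the wrongful act occurred.
Adding the 18 months base period to 2007-09-13 gives a deadline of 2009-03-13, before any tolling.
The plaintiff's legal incapacity from 2008-12-16 to 2009-08-16 tolled the period for 243 days, extending the deadline to 2009-11-11.
No stated provision tolls the period for the defendant's absence, so the interval from 2007-10-11 to 2008-01-28 has no effect on the deadline.
The other events in the timeline have no effect on the limitation period under the stated rules.
Filing on 2009-08-24 beat the 2009-11-11 deadline — the action is timely.

TIMELY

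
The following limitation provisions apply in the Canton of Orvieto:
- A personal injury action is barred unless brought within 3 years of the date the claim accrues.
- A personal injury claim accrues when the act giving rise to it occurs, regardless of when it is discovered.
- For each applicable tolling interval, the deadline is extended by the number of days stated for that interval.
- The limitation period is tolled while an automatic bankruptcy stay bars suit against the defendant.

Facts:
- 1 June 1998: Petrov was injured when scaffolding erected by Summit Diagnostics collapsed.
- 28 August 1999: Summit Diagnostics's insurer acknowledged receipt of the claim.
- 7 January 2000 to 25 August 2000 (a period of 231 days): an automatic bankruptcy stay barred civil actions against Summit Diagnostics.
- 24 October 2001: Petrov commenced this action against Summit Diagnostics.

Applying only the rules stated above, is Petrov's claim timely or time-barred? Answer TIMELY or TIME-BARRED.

TIMELY

The claim accrued on 1 June 1998, when the wrongful act occurred.
The untolled deadline — 3 years after 1 June 1998 — is 1 June 2001.
The period was tolled for 231 days by the automatic bankruptcy stay (7 January 2000 to 25 August 2000), pushing the deadline to 18 January 2002.
None of the other events listed affects the running of the period under the stated rules.
The 24 October 2001 filing precedes the 18 January 2002 deadline; the claim is timely.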